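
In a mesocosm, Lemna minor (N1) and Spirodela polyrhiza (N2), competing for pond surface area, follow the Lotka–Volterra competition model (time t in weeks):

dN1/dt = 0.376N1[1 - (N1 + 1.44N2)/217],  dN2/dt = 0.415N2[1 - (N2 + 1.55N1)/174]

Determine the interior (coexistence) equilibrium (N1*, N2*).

Setting both brackets to zero gives the nullclines N1 + 1.44N2 = 217 and 1.55N1 + N2 = 174.
Substituting N2 = 174 - 1.55N1 into the first: N1(1 - 1.44·1.55) = 217 - 1.44·174.
So N1* = -33.6/-1.23 = 27.2, and then N2* = 174 - 1.55·27.2 = 132.

N1* ≈ 27.2, N2* ≈ 132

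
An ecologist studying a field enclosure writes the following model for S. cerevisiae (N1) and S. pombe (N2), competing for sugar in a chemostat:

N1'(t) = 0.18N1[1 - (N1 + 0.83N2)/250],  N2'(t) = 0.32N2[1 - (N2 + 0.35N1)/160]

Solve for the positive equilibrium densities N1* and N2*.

N1* ≈ 165, N2* ≈ 102

Setting both brackets to zero gives the nullclines N1 + 0.83N2 = 250 and 0.35N1 + N2 = 160.
Substituting N2 = 160 - 0.35N1 into the first: N1(1 - 0.83·0.35) = 250 - 0.83·160.
So N1* = 117/0.71 = 165, and then N2* = 160 - 0.35·165 = 102.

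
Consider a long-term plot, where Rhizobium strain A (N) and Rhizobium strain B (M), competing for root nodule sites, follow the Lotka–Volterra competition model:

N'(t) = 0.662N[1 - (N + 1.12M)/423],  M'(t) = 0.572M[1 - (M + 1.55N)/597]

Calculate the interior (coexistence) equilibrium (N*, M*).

N* ≈ 334, M* ≈ 79.7

Setting both brackets to zero gives the nullclines N + 1.12M = 423 and 1.55N + M = 597.
Substituting M = 597 - 1.55N into the first: N(1 - 1.12·1.55) = 423 - 1.12·597.
So N* = -246/-0.736 = 334, and then M* = 597 - 1.55·334 = 79.7.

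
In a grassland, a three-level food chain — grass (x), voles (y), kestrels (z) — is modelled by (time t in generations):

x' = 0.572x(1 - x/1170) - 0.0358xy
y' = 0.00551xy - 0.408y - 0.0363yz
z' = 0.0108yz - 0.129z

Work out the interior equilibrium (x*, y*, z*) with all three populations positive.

x* ≈ 295, y* ≈ 11.9, z* ≈ 33.6

From dz/dt = 0: 0.0108y* = 0.129, so y* = 11.9.
From dx/dt = 0: 0.572(1 - x*/1170) = 0.0358·11.9, giving x* = 1170·(1 - 0.748) = 295.
From dy/dt = 0: 0.00551·295 - 0.408 = 0.0363z*, so z* = 1.22/0.0363 = 33.6.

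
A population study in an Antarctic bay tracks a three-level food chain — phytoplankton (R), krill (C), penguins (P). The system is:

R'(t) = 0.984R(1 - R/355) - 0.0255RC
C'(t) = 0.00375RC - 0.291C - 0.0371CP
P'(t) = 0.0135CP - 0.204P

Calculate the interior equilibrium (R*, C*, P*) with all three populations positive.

From dP/dt = 0: 0.0135C* = 0.204, so C* = 15.1.
From dR/dt = 0: 0.984(1 - R*/355) = 0.0255·15.1, giving R* = 355·(1 - 0.392) = 216.
From dC/dt = 0: 0.00375·216 - 0.291 = 0.0371P*, so P* = 0.519/0.0371 = 14.

R* ≈ 216, C* ≈ 15.1, P* ≈ 14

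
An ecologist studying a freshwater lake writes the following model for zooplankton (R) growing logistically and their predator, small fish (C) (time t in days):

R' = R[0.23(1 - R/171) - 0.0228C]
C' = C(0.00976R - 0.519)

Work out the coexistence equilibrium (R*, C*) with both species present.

From dC/dt = 0 with C > 0: 0.00976R* = 0.519, so R* = 53.2.
Substitute into dR/dt = 0: 0.23(1 - 53.2/171) = 0.0228C*.
The bracket is 0.689, giving C* = 0.158/0.0228 = 6.95.

R* ≈ 53.2, C* ≈ 6.95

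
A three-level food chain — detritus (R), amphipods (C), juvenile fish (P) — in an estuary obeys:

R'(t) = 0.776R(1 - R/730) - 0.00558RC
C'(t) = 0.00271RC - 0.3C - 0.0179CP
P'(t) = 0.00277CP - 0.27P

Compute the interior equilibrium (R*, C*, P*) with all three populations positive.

R* ≈ 218, C* ≈ 97.5, P* ≈ 16.3

From dP/dt = 0: 0.00277C* = 0.27, so C* = 97.5.
From dR/dt = 0: 0.776(1 - R*/730) = 0.00558·97.5, giving R* = 730·(1 - 0.701) = 218.
From dC/dt = 0: 0.00271·218 - 0.3 = 0.0179P*, so P* = 0.292/0.0179 = 16.3.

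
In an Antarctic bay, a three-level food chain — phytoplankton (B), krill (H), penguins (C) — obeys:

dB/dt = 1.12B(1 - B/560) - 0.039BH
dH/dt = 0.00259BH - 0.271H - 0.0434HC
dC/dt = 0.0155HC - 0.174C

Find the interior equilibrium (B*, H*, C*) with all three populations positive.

From dC/dt = 0: 0.0155H* = 0.174, so H* = 11.2.
From dB/dt = 0: 1.12(1 - B*/560) = 0.039·11.2, giving B* = 560·(1 - 0.391) = 341.
From dH/dt = 0: 0.00259·341 - 0.271 = 0.0434C*, so C* = 0.612/0.0434 = 14.1.

B* ≈ 341, H* ≈ 11.2, C* ≈ 14.1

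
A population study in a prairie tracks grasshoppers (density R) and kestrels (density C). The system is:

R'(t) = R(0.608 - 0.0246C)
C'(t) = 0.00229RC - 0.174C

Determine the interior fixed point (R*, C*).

R* ≈ 76, C* ≈ 24.7

Set dC/dt = 0 with C > 0: 0.00229R - 0.174 = 0, so R* = 0.174/0.00229 = 76.
Set dR/dt = 0 with R > 0: 0.608 - 0.0246C = 0, so C* = 0.608/0.0246 = 24.7.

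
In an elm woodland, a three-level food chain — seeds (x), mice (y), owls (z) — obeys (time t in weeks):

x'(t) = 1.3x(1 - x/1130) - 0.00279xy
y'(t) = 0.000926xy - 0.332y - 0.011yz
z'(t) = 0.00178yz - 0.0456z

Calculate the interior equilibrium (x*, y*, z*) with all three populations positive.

From dz/dt = 0: 0.00178y* = 0.0456, so y* = 25.6.
From dx/dt = 0: 1.3(1 - x*/1130) = 0.00279·25.6, giving x* = 1130·(1 - 0.055) = 1070.
From dy/dt = 0: 0.000926·1070 - 0.332 = 0.011z*, so z* = 0.657/0.011 = 59.7.

x* ≈ 1070, y* ≈ 25.6, z* ≈ 59.7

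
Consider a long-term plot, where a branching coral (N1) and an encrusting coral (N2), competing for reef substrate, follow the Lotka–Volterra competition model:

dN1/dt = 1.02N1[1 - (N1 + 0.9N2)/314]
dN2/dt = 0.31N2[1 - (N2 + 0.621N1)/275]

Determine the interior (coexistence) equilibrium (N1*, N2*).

Setting both brackets to zero gives the nullclines N1 + 0.9N2 = 314 and 0.621N1 + N2 = 275.
Substituting N2 = 275 - 0.621N1 into the first: N1(1 - 0.9·0.621) = 314 - 0.9·275.
So N1* = 66.5/0.441 = 151, and then N2* = 275 - 0.621·151 = 181.

N1* ≈ 151, N2* ≈ 181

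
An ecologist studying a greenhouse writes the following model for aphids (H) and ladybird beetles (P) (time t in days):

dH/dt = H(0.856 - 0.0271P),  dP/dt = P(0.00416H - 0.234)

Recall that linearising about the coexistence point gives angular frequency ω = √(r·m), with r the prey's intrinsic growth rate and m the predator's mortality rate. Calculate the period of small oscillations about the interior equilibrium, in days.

Here r = 0.856 and m = 0.234, so r·m = 0.2.
ω = √0.2 = 0.448 per day, hence T = 2π/ω ≈ 14 days.

T ≈ 14 days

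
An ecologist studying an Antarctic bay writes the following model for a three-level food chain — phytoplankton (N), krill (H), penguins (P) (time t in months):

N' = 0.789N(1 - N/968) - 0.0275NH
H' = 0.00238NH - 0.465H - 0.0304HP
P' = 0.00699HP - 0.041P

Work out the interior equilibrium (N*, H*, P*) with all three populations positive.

From dP/dt = 0: 0.00699H* = 0.041, so H* = 5.87.
From dN/dt = 0: 0.789(1 - N*/968) = 0.0275·5.87, giving N* = 968·(1 - 0.204) = 770.
From dH/dt = 0: 0.00238·770 - 0.465 = 0.0304P*, so P* = 1.37/0.0304 = 45.

N* ≈ 770, H* ≈ 5.87, P* ≈ 45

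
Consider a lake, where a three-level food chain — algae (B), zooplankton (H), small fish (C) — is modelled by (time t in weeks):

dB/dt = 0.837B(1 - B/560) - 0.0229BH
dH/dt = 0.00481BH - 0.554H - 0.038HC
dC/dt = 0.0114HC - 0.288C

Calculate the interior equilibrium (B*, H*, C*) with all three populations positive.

From dC/dt = 0: 0.0114H* = 0.288, so H* = 25.3.
From dB/dt = 0: 0.837(1 - B*/560) = 0.0229·25.3, giving B* = 560·(1 - 0.691) = 173.
From dH/dt = 0: 0.00481·173 - 0.554 = 0.038C*, so C* = 0.278/0.038 = 7.31.

B* ≈ 173, H* ≈ 25.3, C* ≈ 7.31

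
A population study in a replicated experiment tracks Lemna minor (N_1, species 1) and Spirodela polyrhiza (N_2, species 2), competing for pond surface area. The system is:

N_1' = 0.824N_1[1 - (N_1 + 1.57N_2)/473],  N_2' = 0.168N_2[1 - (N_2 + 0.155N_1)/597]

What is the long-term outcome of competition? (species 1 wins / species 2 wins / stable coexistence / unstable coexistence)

Compare the nullcline intercepts: K1/α12 = 473/1.57 = 301 < K2 = 597; K2/α21 = 597/0.155 = 3850 > K1 = 473.
Since the inequalities point opposite ways, species 2 can invade but species 1 cannot.

species 2 excludes species 1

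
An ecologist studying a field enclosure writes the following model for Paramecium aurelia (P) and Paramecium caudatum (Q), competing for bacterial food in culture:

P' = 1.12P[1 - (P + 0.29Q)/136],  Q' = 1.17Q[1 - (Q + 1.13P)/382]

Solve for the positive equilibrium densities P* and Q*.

Setting both brackets to zero gives the nullclines P + 0.29Q = 136 and 1.13P + Q = 382.
Substituting Q = 382 - 1.13P into the first: P(1 - 0.29·1.13) = 136 - 0.29·382.
So P* = 25.2/0.672 = 37.5, and then Q* = 382 - 1.13·37.5 = 340.

P* ≈ 37.5, Q* ≈ 340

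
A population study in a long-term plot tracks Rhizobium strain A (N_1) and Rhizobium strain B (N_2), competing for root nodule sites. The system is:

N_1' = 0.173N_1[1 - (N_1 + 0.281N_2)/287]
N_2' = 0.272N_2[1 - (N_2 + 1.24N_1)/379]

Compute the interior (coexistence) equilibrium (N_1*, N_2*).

Setting both brackets to zero gives the nullclines N_1 + 0.281N_2 = 287 and 1.24N_1 + N_2 = 379.
Substituting N_2 = 379 - 1.24N_1 into the first: N_1(1 - 0.281·1.24) = 287 - 0.281·379.
So N_1* = 181/0.652 = 277, and then N_2* = 379 - 1.24·277 = 35.5.

N_1* ≈ 277, N_2* ≈ 35.5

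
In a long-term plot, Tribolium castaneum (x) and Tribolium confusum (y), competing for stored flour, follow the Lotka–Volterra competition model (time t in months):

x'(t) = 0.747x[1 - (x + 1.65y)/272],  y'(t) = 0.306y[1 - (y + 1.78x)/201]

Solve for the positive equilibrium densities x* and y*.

x* ≈ 30.8, y* ≈ 146

Setting both brackets to zero gives the nullclines x + 1.65y = 272 and 1.78x + y = 201.
Substituting y = 201 - 1.78x into the first: x(1 - 1.65·1.78) = 272 - 1.65·201.
So x* = -59.6/-1.94 = 30.8, and then y* = 201 - 1.78·30.8 = 146.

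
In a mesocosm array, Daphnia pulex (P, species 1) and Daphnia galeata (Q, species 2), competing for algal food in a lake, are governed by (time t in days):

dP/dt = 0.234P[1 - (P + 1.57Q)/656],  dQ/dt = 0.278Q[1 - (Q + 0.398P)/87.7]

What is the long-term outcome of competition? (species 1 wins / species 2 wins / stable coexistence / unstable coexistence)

Compare the nullcline intercepts: K1/α12 = 656/1.57 = 418 > K2 = 87.7; K2/α21 = 87.7/0.398 = 220 < K1 = 656.
Since the inequalities point opposite ways, species 1 can invade but species 2 cannot.

species 1 excludes species 2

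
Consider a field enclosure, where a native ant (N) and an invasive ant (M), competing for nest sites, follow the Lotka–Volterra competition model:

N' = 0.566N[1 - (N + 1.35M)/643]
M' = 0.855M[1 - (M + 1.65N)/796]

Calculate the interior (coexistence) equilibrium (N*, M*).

Setting both brackets to zero gives the nullclines N + 1.35M = 643 and 1.65N + M = 796.
Substituting M = 796 - 1.65N into the first: N(1 - 1.35·1.65) = 643 - 1.35·796.
So N* = -432/-1.23 = 352, and then M* = 796 - 1.65·352 = 216.

N* ≈ 352, M* ≈ 216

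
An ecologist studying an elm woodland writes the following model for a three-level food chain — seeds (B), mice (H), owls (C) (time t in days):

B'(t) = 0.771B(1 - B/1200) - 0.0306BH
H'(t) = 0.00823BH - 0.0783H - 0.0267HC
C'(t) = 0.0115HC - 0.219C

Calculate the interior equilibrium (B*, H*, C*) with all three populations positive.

From dC/dt = 0: 0.0115H* = 0.219, so H* = 19.
From dB/dt = 0: 0.771(1 - B*/1200) = 0.0306·19, giving B* = 1200·(1 - 0.756) = 293.
From dH/dt = 0: 0.00823·293 - 0.0783 = 0.0267C*, so C* = 2.33/0.0267 = 87.4.

B* ≈ 293, H* ≈ 19, C* ≈ 87.4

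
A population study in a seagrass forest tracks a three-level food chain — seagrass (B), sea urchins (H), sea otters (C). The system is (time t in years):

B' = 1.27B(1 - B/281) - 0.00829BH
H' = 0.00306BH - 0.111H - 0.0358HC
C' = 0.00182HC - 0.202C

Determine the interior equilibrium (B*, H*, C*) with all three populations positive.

B* ≈ 77.4, H* ≈ 111, C* ≈ 3.52

From dC/dt = 0: 0.00182H* = 0.202, so H* = 111.
From dB/dt = 0: 1.27(1 - B*/281) = 0.00829·111, giving B* = 281·(1 - 0.724) = 77.4.
From dH/dt = 0: 0.00306·77.4 - 0.111 = 0.0358C*, so C* = 0.126/0.0358 = 3.52.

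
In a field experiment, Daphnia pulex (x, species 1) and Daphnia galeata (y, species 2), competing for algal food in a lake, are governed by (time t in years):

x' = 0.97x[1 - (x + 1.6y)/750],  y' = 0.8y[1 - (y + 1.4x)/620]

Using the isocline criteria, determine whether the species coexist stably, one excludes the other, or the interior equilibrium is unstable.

Compare the nullcline intercepts: K1/α12 = 750/1.6 = 469 < K2 = 620; K2/α21 = 620/1.4 = 443 < K1 = 750.
Since both are reversed, neither can invade when rare; the interior point is a saddle.

unstable coexistence (outcome depends on initial conditions)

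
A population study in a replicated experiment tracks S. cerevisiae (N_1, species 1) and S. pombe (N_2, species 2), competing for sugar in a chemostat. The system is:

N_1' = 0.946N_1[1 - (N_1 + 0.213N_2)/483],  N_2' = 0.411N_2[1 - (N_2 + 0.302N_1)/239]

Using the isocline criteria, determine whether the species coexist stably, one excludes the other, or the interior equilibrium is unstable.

stable coexistence

Compare the nullcline intercepts: K1/α12 = 483/0.213 = 2270 > K2 = 239; K2/α21 = 239/0.302 = 791 > K1 = 483.
Since both inequalities hold, each species can invade when rare, so the interior equilibrium is stable.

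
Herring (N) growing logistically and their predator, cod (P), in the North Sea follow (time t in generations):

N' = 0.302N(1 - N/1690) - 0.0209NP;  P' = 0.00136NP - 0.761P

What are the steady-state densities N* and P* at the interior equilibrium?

N* ≈ 560, P* ≈ 9.67

From dP/dt = 0 with P > 0: 0.00136N* = 0.761, so N* = 560.
Substitute into dN/dt = 0: 0.302(1 - 560/1690) = 0.0209P*.
The bracket is 0.669, giving P* = 0.202/0.0209 = 9.67.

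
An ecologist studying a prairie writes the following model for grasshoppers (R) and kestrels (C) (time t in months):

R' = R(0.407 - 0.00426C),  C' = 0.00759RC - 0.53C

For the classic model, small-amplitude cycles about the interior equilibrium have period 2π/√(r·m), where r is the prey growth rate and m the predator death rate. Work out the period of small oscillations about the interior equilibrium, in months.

T ≈ 13.5 months

Here r = 0.407 and m = 0.53, so r·m = 0.216.
ω = √0.216 = 0.464 per month, hence T = 2π/ω ≈ 13.5 months.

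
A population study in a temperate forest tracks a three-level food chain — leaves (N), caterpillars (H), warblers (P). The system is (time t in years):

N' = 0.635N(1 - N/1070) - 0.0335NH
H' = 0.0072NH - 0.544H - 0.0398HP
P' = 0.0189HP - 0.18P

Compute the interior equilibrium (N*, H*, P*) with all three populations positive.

From dP/dt = 0: 0.0189H* = 0.18, so H* = 9.52.
From dN/dt = 0: 0.635(1 - N*/1070) = 0.0335·9.52, giving N* = 1070·(1 - 0.502) = 532.
From dH/dt = 0: 0.0072·532 - 0.544 = 0.0398P*, so P* = 3.29/0.0398 = 82.6.

N* ≈ 532, H* ≈ 9.52, P* ≈ 82.6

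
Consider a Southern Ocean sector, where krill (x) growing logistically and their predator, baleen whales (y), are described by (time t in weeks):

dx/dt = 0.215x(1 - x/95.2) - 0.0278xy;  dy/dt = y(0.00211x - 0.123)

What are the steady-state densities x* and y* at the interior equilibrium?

x* ≈ 58.3, y* ≈ 3

From dy/dt = 0 with y > 0: 0.00211x* = 0.123, so x* = 58.3.
Substitute into dx/dt = 0: 0.215(1 - 58.3/95.2) = 0.0278y*.
The bracket is 0.388, giving y* = 0.0833/0.0278 = 3.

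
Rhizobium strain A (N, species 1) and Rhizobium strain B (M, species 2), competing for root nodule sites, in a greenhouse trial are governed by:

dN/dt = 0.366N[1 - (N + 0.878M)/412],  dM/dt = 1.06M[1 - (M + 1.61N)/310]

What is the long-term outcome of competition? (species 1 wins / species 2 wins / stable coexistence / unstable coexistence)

Compare the nullcline intercepts: K1/α12 = 412/0.878 = 469 > K2 = 310; K2/α21 = 310/1.61 = 193 < K1 = 412.
Since the inequalities point opposite ways, species 1 can invade but species 2 cannot.

species 1 excludes species 2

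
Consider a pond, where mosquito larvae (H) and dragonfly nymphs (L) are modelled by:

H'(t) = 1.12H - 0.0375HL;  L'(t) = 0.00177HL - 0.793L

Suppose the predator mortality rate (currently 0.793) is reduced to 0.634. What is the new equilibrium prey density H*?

H* ≈ 358

At the interior fixed point, setting dL/dt = 0 with L > 0 fixes H* = (predator death rate)/(HL coefficient) — independent of the other coefficients.
With the change, H* = 0.634/0.00177 = 358; it falls from 448.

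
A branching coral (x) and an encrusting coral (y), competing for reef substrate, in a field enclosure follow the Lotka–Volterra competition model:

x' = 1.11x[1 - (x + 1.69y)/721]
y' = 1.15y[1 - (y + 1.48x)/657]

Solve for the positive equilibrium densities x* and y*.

x* ≈ 259, y* ≈ 273

Setting both brackets to zero gives the nullclines x + 1.69y = 721 and 1.48x + y = 657.
Substituting y = 657 - 1.48x into the first: x(1 - 1.69·1.48) = 721 - 1.69·657.
So x* = -389/-1.5 = 259, and then y* = 657 - 1.48·259 = 273.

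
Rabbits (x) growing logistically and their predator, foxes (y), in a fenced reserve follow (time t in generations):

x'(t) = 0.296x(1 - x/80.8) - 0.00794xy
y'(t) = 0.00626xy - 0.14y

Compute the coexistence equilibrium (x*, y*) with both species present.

x* ≈ 22.4, y* ≈ 27

From dy/dt = 0 with y > 0: 0.00626x* = 0.14, so x* = 22.4.
Substitute into dx/dt = 0: 0.296(1 - 22.4/80.8) = 0.00794y*.
The bracket is 0.723, giving y* = 0.214/0.00794 = 27.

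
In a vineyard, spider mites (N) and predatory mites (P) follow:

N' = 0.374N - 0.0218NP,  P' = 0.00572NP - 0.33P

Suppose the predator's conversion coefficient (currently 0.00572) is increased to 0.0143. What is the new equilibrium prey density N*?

N* ≈ 23.1

At the interior fixed point, setting dP/dt = 0 with P > 0 fixes N* = (predator death rate)/(NP coefficient) — independent of the other coefficients.
With the change, N* = 0.33/0.0143 = 23.1; it falls from 57.7.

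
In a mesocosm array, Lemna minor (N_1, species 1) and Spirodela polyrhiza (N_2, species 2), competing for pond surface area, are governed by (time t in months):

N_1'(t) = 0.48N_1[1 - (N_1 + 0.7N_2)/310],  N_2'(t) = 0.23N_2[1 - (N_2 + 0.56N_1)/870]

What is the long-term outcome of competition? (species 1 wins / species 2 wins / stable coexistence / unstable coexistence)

species 2 excludes species 1

Compare the nullcline intercepts: K1/α12 = 310/0.7 = 443 < K2 = 870; K2/α21 = 870/0.56 = 1550 > K1 = 310.
Since the inequalities point opposite ways, species 2 can invade but species 1 cannot.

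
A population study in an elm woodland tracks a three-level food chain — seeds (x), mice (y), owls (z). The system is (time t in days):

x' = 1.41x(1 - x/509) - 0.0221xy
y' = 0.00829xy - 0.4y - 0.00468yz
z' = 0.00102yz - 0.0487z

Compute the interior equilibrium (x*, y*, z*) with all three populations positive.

x* ≈ 128, y* ≈ 47.7, z* ≈ 141

From dz/dt = 0: 0.00102y* = 0.0487, so y* = 47.7.
From dx/dt = 0: 1.41(1 - x*/509) = 0.0221·47.7, giving x* = 509·(1 - 0.748) = 128.
From dy/dt = 0: 0.00829·128 - 0.4 = 0.00468z*, so z* = 0.662/0.00468 = 141.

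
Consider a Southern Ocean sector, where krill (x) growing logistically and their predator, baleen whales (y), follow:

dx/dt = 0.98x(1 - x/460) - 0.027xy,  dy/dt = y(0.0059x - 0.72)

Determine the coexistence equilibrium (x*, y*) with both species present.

From dy/dt = 0 with y > 0: 0.0059x* = 0.72, so x* = 122.
Substitute into dx/dt = 0: 0.98(1 - 122/460) = 0.027y*.
The bracket is 0.735, giving y* = 0.72/0.027 = 26.7.

x* ≈ 122, y* ≈ 26.7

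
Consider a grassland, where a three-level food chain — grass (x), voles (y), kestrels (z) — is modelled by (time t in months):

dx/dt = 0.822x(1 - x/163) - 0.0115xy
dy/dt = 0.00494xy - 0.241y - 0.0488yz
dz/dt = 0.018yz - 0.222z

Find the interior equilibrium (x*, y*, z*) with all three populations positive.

x* ≈ 135, y* ≈ 12.3, z* ≈ 8.71

From dz/dt = 0: 0.018y* = 0.222, so y* = 12.3.
From dx/dt = 0: 0.822(1 - x*/163) = 0.0115·12.3, giving x* = 163·(1 - 0.173) = 135.
From dy/dt = 0: 0.00494·135 - 0.241 = 0.0488z*, so z* = 0.425/0.0488 = 8.71.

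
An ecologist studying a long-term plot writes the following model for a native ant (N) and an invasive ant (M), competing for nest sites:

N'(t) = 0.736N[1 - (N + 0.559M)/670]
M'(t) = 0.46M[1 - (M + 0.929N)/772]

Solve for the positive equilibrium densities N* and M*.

N* ≈ 496, M* ≈ 311

Setting both brackets to zero gives the nullclines N + 0.559M = 670 and 0.929N + M = 772.
Substituting M = 772 - 0.929N into the first: N(1 - 0.559·0.929) = 670 - 0.559·772.
So N* = 238/0.481 = 496, and then M* = 772 - 0.929·496 = 311.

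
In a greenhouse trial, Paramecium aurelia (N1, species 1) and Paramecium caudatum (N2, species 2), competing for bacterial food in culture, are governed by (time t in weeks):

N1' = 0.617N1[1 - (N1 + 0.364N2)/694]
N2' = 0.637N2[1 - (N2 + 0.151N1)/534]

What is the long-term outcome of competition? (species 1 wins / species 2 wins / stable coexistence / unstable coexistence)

stable coexistence

Compare the nullcline intercepts: K1/α12 = 694/0.364 = 1910 > K2 = 534; K2/α21 = 534/0.151 = 3540 > K1 = 694.
Since both inequalities hold, each species can invade when rare, so the interior equilibrium is stable.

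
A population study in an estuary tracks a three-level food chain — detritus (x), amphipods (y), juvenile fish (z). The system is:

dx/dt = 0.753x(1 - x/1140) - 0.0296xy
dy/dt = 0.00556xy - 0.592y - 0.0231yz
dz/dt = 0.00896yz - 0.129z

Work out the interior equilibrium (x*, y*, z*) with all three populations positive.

x* ≈ 495, y* ≈ 14.4, z* ≈ 93.5

From dz/dt = 0: 0.00896y* = 0.129, so y* = 14.4.
From dx/dt = 0: 0.753(1 - x*/1140) = 0.0296·14.4, giving x* = 1140·(1 - 0.566) = 495.
From dy/dt = 0: 0.00556·495 - 0.592 = 0.0231z*, so z* = 2.16/0.0231 = 93.5.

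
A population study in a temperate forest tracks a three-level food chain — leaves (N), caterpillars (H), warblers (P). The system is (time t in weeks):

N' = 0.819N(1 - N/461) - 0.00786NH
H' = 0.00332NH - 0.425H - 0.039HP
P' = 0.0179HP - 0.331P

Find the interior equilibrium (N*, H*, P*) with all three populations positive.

N* ≈ 379, H* ≈ 18.5, P* ≈ 21.4

From dP/dt = 0: 0.0179H* = 0.331, so H* = 18.5.
From dN/dt = 0: 0.819(1 - N*/461) = 0.00786·18.5, giving N* = 461·(1 - 0.177) = 379.
From dH/dt = 0: 0.00332·379 - 0.425 = 0.039P*, so P* = 0.834/0.039 = 21.4.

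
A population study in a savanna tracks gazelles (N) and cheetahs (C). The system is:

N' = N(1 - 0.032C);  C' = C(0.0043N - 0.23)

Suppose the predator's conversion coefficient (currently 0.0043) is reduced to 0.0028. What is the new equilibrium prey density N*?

N* ≈ 82.1

At the interior fixed point, setting dC/dt = 0 with C > 0 fixes N* = (predator death rate)/(NC coefficient) — independent of the other coefficients.
With the change, N* = 0.23/0.0028 = 82.1; it rises from 53.5.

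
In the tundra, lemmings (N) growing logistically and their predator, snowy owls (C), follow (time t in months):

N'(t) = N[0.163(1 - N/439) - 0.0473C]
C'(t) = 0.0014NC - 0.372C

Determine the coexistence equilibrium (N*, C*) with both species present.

N* ≈ 266, C* ≈ 1.36

From dC/dt = 0 with C > 0: 0.0014N* = 0.372, so N* = 266.
Substitute into dN/dt = 0: 0.163(1 - 266/439) = 0.0473C*.
The bracket is 0.395, giving C* = 0.0643/0.0473 = 1.36.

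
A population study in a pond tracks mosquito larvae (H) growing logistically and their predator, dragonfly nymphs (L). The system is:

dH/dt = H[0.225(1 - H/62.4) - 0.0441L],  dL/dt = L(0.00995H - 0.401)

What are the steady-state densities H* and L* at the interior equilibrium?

From dL/dt = 0 with L > 0: 0.00995H* = 0.401, so H* = 40.3.
Substitute into dH/dt = 0: 0.225(1 - 40.3/62.4) = 0.0441L*.
The bracket is 0.354, giving L* = 0.0797/0.0441 = 1.81.

H* ≈ 40.3, L* ≈ 1.81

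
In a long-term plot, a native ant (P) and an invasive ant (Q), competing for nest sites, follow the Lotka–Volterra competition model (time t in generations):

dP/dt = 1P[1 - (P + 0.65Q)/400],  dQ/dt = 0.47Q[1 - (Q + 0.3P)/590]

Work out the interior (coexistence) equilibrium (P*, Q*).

Setting both brackets to zero gives the nullclines P + 0.65Q = 400 and 0.3P + Q = 590.
Substituting Q = 590 - 0.3P into the first: P(1 - 0.65·0.3) = 400 - 0.65·590.
So P* = 16.5/0.805 = 20.5, and then Q* = 590 - 0.3·20.5 = 584.

P* ≈ 20.5, Q* ≈ 584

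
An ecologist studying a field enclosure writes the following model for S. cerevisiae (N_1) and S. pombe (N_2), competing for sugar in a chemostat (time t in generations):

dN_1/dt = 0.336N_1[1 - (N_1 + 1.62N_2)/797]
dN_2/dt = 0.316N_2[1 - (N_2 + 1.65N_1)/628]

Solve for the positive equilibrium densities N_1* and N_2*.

Setting both brackets to zero gives the nullclines N_1 + 1.62N_2 = 797 and 1.65N_1 + N_2 = 628.
Substituting N_2 = 628 - 1.65N_1 into the first: N_1(1 - 1.62·1.65) = 797 - 1.62·628.
So N_1* = -220/-1.67 = 132, and then N_2* = 628 - 1.65·132 = 411.

N_1* ≈ 132, N_2* ≈ 411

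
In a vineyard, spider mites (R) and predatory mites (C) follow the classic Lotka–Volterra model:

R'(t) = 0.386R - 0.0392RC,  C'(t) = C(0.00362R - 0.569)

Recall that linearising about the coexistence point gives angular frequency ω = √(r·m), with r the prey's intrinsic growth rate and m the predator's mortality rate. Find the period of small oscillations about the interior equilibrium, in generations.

Here r = 0.386 and m = 0.569, so r·m = 0.22.
ω = √0.22 = 0.469 per generation, hence T = 2π/ω ≈ 13.4 generations.

T ≈ 13.4 generations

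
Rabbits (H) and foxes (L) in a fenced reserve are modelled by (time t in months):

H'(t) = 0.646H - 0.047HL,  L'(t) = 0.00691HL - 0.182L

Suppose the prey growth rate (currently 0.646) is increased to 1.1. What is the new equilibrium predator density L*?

At the interior fixed point, setting dH/dt = 0 with H > 0 fixes L* = (prey growth rate)/(HL coefficient) — independent of the other coefficients.
With the change, L* = 1.1/0.047 = 23.4; it rises from 13.7.

L* ≈ 23.4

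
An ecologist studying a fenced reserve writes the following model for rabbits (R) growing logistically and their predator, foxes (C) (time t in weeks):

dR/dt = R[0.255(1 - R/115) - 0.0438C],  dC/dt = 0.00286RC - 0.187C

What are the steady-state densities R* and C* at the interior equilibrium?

R* ≈ 65.4, C* ≈ 2.51

From dC/dt = 0 with C > 0: 0.00286R* = 0.187, so R* = 65.4.
Substitute into dR/dt = 0: 0.255(1 - 65.4/115) = 0.0438C*.
The bracket is 0.431, giving C* = 0.11/0.0438 = 2.51.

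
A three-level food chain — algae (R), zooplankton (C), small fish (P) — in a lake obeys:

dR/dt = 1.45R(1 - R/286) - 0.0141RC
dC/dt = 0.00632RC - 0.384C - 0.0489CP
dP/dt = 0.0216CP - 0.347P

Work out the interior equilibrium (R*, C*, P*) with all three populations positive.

From dP/dt = 0: 0.0216C* = 0.347, so C* = 16.1.
From dR/dt = 0: 1.45(1 - R*/286) = 0.0141·16.1, giving R* = 286·(1 - 0.156) = 241.
From dC/dt = 0: 0.00632·241 - 0.384 = 0.0489P*, so P* = 1.14/0.0489 = 23.3.

R* ≈ 241, C* ≈ 16.1, P* ≈ 23.3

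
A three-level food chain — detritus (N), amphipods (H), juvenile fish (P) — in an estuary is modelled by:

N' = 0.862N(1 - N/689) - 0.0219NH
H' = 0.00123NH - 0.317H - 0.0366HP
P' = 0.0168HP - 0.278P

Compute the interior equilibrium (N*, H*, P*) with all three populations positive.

N* ≈ 399, H* ≈ 16.5, P* ≈ 4.76

From dP/dt = 0: 0.0168H* = 0.278, so H* = 16.5.
From dN/dt = 0: 0.862(1 - N*/689) = 0.0219·16.5, giving N* = 689·(1 - 0.42) = 399.
From dH/dt = 0: 0.00123·399 - 0.317 = 0.0366P*, so P* = 0.174/0.0366 = 4.76.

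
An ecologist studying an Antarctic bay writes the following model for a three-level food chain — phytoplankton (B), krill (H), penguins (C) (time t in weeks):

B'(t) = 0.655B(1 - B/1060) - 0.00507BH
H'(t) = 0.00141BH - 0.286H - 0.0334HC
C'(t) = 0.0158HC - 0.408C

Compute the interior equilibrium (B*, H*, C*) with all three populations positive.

From dC/dt = 0: 0.0158H* = 0.408, so H* = 25.8.
From dB/dt = 0: 0.655(1 - B*/1060) = 0.00507·25.8, giving B* = 1060·(1 - 0.2) = 848.
From dH/dt = 0: 0.00141·848 - 0.286 = 0.0334C*, so C* = 0.91/0.0334 = 27.2.

B* ≈ 848, H* ≈ 25.8, C* ≈ 27.2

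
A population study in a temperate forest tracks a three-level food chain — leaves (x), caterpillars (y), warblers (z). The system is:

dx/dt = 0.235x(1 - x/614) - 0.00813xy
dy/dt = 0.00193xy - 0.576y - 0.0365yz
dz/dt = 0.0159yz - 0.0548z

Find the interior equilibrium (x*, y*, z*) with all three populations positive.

From dz/dt = 0: 0.0159y* = 0.0548, so y* = 3.45.
From dx/dt = 0: 0.235(1 - x*/614) = 0.00813·3.45, giving x* = 614·(1 - 0.119) = 541.
From dy/dt = 0: 0.00193·541 - 0.576 = 0.0365z*, so z* = 0.468/0.0365 = 12.8.

x* ≈ 541, y* ≈ 3.45, z* ≈ 12.8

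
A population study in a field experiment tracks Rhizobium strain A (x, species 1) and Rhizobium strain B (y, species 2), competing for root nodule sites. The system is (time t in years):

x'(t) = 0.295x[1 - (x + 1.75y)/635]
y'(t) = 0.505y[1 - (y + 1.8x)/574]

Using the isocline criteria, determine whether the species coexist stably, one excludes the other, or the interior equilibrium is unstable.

unstable coexistence (outcome depends on initial conditions)

Compare the nullcline intercepts: K1/α12 = 635/1.75 = 363 < K2 = 574; K2/α21 = 574/1.8 = 319 < K1 = 635.
Since both are reversed, neither can invade when rare; the interior point is a saddle.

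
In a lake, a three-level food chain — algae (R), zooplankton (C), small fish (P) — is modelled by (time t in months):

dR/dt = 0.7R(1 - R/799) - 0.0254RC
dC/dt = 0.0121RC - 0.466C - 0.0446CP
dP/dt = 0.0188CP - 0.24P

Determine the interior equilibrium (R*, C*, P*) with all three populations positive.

R* ≈ 429, C* ≈ 12.8, P* ≈ 106

From dP/dt = 0: 0.0188C* = 0.24, so C* = 12.8.
From dR/dt = 0: 0.7(1 - R*/799) = 0.0254·12.8, giving R* = 799·(1 - 0.463) = 429.
From dC/dt = 0: 0.0121·429 - 0.466 = 0.0446P*, so P* = 4.72/0.0446 = 106.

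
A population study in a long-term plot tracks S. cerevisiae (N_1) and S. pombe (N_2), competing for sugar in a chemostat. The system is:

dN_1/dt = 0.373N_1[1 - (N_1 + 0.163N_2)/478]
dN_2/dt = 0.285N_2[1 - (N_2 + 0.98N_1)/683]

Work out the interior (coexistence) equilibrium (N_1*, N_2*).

N_1* ≈ 436, N_2* ≈ 255

Setting both brackets to zero gives the nullclines N_1 + 0.163N_2 = 478 and 0.98N_1 + N_2 = 683.
Substituting N_2 = 683 - 0.98N_1 into the first: N_1(1 - 0.163·0.98) = 478 - 0.163·683.
So N_1* = 367/0.84 = 436, and then N_2* = 683 - 0.98·436 = 255.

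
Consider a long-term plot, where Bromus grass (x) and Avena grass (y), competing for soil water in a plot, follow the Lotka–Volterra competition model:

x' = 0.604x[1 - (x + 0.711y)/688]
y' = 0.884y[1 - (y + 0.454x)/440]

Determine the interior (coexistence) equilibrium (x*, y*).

Setting both brackets to zero gives the nullclines x + 0.711y = 688 and 0.454x + y = 440.
Substituting y = 440 - 0.454x into the first: x(1 - 0.711·0.454) = 688 - 0.711·440.
So x* = 375/0.677 = 554, and then y* = 440 - 0.454·554 = 188.

x* ≈ 554, y* ≈ 188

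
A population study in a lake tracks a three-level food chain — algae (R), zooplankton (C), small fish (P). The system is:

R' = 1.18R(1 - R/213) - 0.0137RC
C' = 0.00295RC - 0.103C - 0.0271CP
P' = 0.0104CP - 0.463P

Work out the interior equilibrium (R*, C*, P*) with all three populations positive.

R* ≈ 103, C* ≈ 44.5, P* ≈ 7.4

From dP/dt = 0: 0.0104C* = 0.463, so C* = 44.5.
From dR/dt = 0: 1.18(1 - R*/213) = 0.0137·44.5, giving R* = 213·(1 - 0.517) = 103.
From dC/dt = 0: 0.00295·103 - 0.103 = 0.0271P*, so P* = 0.201/0.0271 = 7.4.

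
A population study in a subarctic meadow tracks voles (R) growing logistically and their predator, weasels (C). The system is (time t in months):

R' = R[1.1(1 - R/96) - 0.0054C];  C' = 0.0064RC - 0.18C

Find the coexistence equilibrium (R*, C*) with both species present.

From dC/dt = 0 with C > 0: 0.0064R* = 0.18, so R* = 28.1.
Substitute into dR/dt = 0: 1.1(1 - 28.1/96) = 0.0054C*.
The bracket is 0.707, giving C* = 0.778/0.0054 = 144.

R* ≈ 28.1, C* ≈ 144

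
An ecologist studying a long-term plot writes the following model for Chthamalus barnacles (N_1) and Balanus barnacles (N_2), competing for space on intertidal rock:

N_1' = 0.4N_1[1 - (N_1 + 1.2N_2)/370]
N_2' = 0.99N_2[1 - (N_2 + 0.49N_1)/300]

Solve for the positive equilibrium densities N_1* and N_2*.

Setting both brackets to zero gives the nullclines N_1 + 1.2N_2 = 370 and 0.49N_1 + N_2 = 300.
Substituting N_2 = 300 - 0.49N_1 into the first: N_1(1 - 1.2·0.49) = 370 - 1.2·300.
So N_1* = 10/0.412 = 24.3, and then N_2* = 300 - 0.49·24.3 = 288.

N_1* ≈ 24.3, N_2* ≈ 288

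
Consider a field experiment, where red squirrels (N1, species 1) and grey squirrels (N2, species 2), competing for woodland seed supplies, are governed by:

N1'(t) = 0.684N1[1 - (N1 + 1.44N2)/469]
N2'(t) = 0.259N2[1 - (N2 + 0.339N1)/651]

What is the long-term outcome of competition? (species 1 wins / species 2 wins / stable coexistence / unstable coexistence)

species 2 excludes species 1

Compare the nullcline intercepts: K1/α12 = 469/1.44 = 326 < K2 = 651; K2/α21 = 651/0.339 = 1920 > K1 = 469.
Since the inequalities point opposite ways, species 2 can invade but species 1 cannot.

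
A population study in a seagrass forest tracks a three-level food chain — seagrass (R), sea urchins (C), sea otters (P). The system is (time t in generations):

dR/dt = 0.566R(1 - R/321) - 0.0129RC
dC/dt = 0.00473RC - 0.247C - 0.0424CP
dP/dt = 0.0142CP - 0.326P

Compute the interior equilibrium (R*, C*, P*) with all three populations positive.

R* ≈ 153, C* ≈ 23, P* ≈ 11.2

From dP/dt = 0: 0.0142C* = 0.326, so C* = 23.
From dR/dt = 0: 0.566(1 - R*/321) = 0.0129·23, giving R* = 321·(1 - 0.523) = 153.
From dC/dt = 0: 0.00473·153 - 0.247 = 0.0424P*, so P* = 0.477/0.0424 = 11.2.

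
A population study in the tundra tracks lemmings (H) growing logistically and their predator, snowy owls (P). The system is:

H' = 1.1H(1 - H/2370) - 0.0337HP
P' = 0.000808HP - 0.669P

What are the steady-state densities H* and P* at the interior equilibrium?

From dP/dt = 0 with P > 0: 0.000808H* = 0.669, so H* = 828.
Substitute into dH/dt = 0: 1.1(1 - 828/2370) = 0.0337P*.
The bracket is 0.651, giving P* = 0.716/0.0337 = 21.2.

H* ≈ 828, P* ≈ 21.2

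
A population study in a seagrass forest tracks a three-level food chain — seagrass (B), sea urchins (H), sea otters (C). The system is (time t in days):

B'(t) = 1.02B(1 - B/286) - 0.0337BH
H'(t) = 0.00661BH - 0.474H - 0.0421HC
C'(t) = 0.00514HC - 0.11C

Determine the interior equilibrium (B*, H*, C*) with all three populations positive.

B* ≈ 83.8, H* ≈ 21.4, C* ≈ 1.9

From dC/dt = 0: 0.00514H* = 0.11, so H* = 21.4.
From dB/dt = 0: 1.02(1 - B*/286) = 0.0337·21.4, giving B* = 286·(1 - 0.707) = 83.8.
From dH/dt = 0: 0.00661·83.8 - 0.474 = 0.0421C*, so C* = 0.0798/0.0421 = 1.9.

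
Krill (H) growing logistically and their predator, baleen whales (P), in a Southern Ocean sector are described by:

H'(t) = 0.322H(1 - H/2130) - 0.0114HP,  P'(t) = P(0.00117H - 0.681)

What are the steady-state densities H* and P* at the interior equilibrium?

H* ≈ 582, P* ≈ 20.5

From dP/dt = 0 with P > 0: 0.00117H* = 0.681, so H* = 582.
Substitute into dH/dt = 0: 0.322(1 - 582/2130) = 0.0114P*.
The bracket is 0.727, giving P* = 0.234/0.0114 = 20.5.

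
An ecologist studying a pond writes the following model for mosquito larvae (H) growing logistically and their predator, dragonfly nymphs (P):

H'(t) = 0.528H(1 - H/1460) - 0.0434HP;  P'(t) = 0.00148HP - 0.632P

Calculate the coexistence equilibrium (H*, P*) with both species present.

From dP/dt = 0 with P > 0: 0.00148H* = 0.632, so H* = 427.
Substitute into dH/dt = 0: 0.528(1 - 427/1460) = 0.0434P*.
The bracket is 0.708, giving P* = 0.374/0.0434 = 8.61.

H* ≈ 427, P* ≈ 8.61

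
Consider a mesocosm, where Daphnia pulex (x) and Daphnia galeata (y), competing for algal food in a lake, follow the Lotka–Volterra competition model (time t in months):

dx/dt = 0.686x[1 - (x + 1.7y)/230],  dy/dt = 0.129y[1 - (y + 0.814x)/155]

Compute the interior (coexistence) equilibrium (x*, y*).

Setting both brackets to zero gives the nullclines x + 1.7y = 230 and 0.814x + y = 155.
Substituting y = 155 - 0.814x into the first: x(1 - 1.7·0.814) = 230 - 1.7·155.
So x* = -33.5/-0.384 = 87.3, and then y* = 155 - 0.814·87.3 = 83.9.

x* ≈ 87.3, y* ≈ 83.9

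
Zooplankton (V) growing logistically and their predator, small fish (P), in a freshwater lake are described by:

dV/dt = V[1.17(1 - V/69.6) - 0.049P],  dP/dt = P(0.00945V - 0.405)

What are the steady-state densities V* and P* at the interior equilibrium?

From dP/dt = 0 with P > 0: 0.00945V* = 0.405, so V* = 42.9.
Substitute into dV/dt = 0: 1.17(1 - 42.9/69.6) = 0.049P*.
The bracket is 0.384, giving P* = 0.45/0.049 = 9.17.

V* ≈ 42.9, P* ≈ 9.17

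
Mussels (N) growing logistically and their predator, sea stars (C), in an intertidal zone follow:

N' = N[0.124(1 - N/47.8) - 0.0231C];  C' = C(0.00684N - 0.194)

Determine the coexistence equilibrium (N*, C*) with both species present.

From dC/dt = 0 with C > 0: 0.00684N* = 0.194, so N* = 28.4.
Substitute into dN/dt = 0: 0.124(1 - 28.4/47.8) = 0.0231C*.
The bracket is 0.407, giving C* = 0.0504/0.0231 = 2.18.

N* ≈ 28.4, C* ≈ 2.18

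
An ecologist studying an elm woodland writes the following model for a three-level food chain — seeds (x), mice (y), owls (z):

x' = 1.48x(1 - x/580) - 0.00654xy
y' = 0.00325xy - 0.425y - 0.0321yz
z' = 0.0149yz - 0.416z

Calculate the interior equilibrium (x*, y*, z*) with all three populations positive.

From dz/dt = 0: 0.0149y* = 0.416, so y* = 27.9.
From dx/dt = 0: 1.48(1 - x*/580) = 0.00654·27.9, giving x* = 580·(1 - 0.123) = 508.
From dy/dt = 0: 0.00325·508 - 0.425 = 0.0321z*, so z* = 1.23/0.0321 = 38.2.

x* ≈ 508, y* ≈ 27.9, z* ≈ 38.2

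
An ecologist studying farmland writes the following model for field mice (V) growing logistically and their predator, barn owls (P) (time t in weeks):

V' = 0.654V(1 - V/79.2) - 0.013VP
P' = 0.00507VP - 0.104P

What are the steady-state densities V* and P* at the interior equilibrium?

From dP/dt = 0 with P > 0: 0.00507V* = 0.104, so V* = 20.5.
Substitute into dV/dt = 0: 0.654(1 - 20.5/79.2) = 0.013P*.
The bracket is 0.741, giving P* = 0.485/0.013 = 37.3.

V* ≈ 20.5, P* ≈ 37.3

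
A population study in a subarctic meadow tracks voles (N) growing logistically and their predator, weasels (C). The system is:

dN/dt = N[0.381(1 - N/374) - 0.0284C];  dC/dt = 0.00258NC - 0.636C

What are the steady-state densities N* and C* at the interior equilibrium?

N* ≈ 247, C* ≈ 4.57

From dC/dt = 0 with C > 0: 0.00258N* = 0.636, so N* = 247.
Substitute into dN/dt = 0: 0.381(1 - 247/374) = 0.0284C*.
The bracket is 0.341, giving C* = 0.13/0.0284 = 4.57.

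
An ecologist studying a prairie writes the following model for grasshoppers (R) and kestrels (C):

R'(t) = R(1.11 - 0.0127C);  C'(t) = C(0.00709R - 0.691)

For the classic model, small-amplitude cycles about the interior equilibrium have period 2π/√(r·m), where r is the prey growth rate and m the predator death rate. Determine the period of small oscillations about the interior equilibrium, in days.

Here r = 1.11 and m = 0.691, so r·m = 0.767.
ω = √0.767 = 0.876 per day, hence T = 2π/ω ≈ 7.17 days.

T ≈ 7.17 days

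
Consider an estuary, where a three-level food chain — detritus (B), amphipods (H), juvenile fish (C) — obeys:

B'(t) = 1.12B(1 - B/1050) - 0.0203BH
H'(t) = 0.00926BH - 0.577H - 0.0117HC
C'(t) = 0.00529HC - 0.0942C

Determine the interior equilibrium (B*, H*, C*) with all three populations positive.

B* ≈ 711, H* ≈ 17.8, C* ≈ 513

From dC/dt = 0: 0.00529H* = 0.0942, so H* = 17.8.
From dB/dt = 0: 1.12(1 - B*/1050) = 0.0203·17.8, giving B* = 1050·(1 - 0.323) = 711.
From dH/dt = 0: 0.00926·711 - 0.577 = 0.0117C*, so C* = 6.01/0.0117 = 513.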